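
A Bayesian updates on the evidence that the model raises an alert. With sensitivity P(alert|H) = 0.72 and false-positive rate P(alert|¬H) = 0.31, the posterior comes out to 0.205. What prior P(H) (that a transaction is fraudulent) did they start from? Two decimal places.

In odds form, posterior odds = prior odds × likelihood ratio, so prior odds = posterior odds ÷ LR.
Posterior odds = 0.205/(1−0.205) = 0.2579. LR = 0.72/0.31 = 2.3226.
Prior odds = 0.2579/2.3226 = 0.1110, so P(H) = 0.1110/(1+0.1110) ≈ 0.10.

P(H) = 0.10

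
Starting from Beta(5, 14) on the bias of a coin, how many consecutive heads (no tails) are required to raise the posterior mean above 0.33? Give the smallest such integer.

After k heads and 0 tails the posterior is Beta(5+k, 14), with mean (5+k)/(5+14+k).
Set (5+k)/(19+k) > 0.33 and solve: k > (0.33·19 − 5)/(1 − 0.33) = 1.896.
The smallest integer exceeding 1.896 is 2.

k = 2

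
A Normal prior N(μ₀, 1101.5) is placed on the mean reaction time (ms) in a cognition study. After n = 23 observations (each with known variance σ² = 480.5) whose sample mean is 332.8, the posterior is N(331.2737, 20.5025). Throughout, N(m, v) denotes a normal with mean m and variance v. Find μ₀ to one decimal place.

μ₀ = 250.8

The posterior mean is a precision-weighted average: μ_n = (τ₀μ₀ + τ_data·x̄)/(τ₀+τ_data), with τ₀=1/σ₀² and τ_data=n/σ².
Here τ₀ = 1/1101.5 = 0.000908 and τ_data = 23/480.5 = 0.047867, so τ_n = 0.048775.
Rearranging for μ₀: μ₀ = (μ_n·τ_n − τ_data·x̄)/τ₀ = (331.2737·0.048775 − 0.047867·332.8) / 0.000908 = 0.227737/0.000908 ≈ 250.8.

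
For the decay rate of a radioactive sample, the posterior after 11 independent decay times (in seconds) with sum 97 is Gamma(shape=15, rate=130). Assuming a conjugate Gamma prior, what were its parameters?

Gamma(shape=4, rate=33)

Gamma–exponential conjugacy: posterior shape = α + n, posterior rate = β + Σtᵢ.
So α = 15 − 11 = 4 and β = 130 − 97 = 33.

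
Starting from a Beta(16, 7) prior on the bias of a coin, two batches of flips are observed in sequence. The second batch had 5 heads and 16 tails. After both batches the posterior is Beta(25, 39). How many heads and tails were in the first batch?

4 heads and 16 tails

Sequential conjugate updates are equivalent to a single update on the pooled data, so total successes = posterior α − prior α and total failures = posterior β − prior β.
Total across both batches: 25−16=9 heads, 39−7=32 tails.
Subtract the second batch: 9−5=4 heads and 32−16=16 tails.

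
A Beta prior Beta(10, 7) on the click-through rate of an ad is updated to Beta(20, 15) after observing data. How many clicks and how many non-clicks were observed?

Under Beta–binomial conjugacy the posterior parameters are (α+s, β+f).
Match parameters: s=20−10=10, f=15−7=8.

10 clicks and 8 non-clicks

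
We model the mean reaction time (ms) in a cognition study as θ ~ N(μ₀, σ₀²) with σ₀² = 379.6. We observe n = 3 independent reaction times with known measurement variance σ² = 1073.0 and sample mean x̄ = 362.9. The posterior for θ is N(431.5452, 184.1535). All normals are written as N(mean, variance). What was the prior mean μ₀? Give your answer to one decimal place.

With known observation variance, the Normal–Normal posterior has precision τ_n = τ₀ + n/σ² and mean μ_n = (τ₀μ₀ + (n/σ²)x̄)/τ_n.
Here τ₀ = 1/379.6 = 0.002634 and τ_data = 3/1073.0 = 0.002796, so τ_n = 0.005430.
Rearranging for μ₀: μ₀ = (μ_n·τ_n − τ_data·x̄)/τ₀ = (431.5452·0.005430 − 0.002796·362.9) / 0.002634 = 1.328622/0.002634 ≈ 504.4.

μ₀ = 504.4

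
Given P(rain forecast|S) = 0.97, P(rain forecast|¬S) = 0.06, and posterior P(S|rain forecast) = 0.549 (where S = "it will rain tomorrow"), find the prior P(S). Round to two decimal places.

Bayes' rule in odds form gives O(S|E) = O(S)·[P(E|S)/P(E|¬S)], hence O(S) = O(S|E)/LR.
Posterior odds = 0.549/(1−0.549) = 1.2173. LR = 0.97/0.06 = 16.1667.
Prior odds = 1.2173/16.1667 = 0.0753, so P(S) = 0.0753/(1+0.0753) ≈ 0.07.

P(S) = 0.07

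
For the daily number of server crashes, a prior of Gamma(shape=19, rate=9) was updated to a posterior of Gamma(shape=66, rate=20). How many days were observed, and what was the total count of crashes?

n = 11 days with total 47 crashes

A Gamma(α, β) prior (rate parametrization) on a Poisson rate with n observations summing to S gives posterior Gamma(α+S, β+n).
Matching: Σxᵢ = 66 − 19 = 47 and n = 20 − 9 = 11.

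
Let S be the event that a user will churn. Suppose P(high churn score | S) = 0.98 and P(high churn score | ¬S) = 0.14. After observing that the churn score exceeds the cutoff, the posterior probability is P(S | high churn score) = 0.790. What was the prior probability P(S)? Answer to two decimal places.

P(S) = 0.35

Bayes' rule in odds form gives O(S|E) = O(S)·[P(E|S)/P(E|¬S)], hence O(S) = O(S|E)/LR.
Posterior odds = 0.790/(1−0.790) = 3.7619. LR = 0.98/0.14 = 7.0000.
Prior odds = 3.7619/7.0000 = 0.5374, so P(S) = 0.5374/(1+0.5374) ≈ 0.35.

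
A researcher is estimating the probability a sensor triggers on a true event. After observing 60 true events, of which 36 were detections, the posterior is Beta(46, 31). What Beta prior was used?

Beta(10, 7)

Beta is conjugate to the binomial likelihood: posterior = Beta(a+s, b+f).
Subtract the data counts: 46−36=10, 31−24=7.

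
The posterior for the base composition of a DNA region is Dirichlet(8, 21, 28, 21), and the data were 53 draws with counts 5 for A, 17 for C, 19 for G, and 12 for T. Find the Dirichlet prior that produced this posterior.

For a Dirichlet(α) prior with multinomial counts c, the posterior is Dirichlet(α + c) componentwise.
Subtract each count from the matching posterior parameter: 8−5=3, 21−17=4, 28−19=9, 21−12=9.

Dirichlet(3, 4, 9, 9)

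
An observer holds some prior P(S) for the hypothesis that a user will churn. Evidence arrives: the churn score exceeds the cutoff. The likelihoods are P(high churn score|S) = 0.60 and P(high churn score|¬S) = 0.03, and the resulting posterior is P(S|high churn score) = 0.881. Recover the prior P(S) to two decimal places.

Bayes' rule in odds form gives O(S|E) = O(S)·[P(E|S)/P(E|¬S)], hence O(S) = O(S|E)/LR.
Posterior odds = 0.881/(1−0.881) = 7.4034. LR = 0.60/0.03 = 20.0000.
Prior odds = 7.4034/20.0000 = 0.3702, so P(S) = 0.3702/(1+0.3702) ≈ 0.27.

P(S) = 0.27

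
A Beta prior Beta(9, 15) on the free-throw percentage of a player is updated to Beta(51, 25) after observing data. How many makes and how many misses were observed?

Under Beta–binomial conjugacy the posterior parameters are (α+s, β+f).
Match parameters: s=51−9=42, f=25−15=10.

42 makes and 10 misses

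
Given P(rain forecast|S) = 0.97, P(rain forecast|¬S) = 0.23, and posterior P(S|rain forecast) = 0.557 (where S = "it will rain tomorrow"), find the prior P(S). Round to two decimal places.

In odds form, posterior odds = prior odds × likelihood ratio, so prior odds = posterior odds ÷ LR.
Posterior odds = 0.557/(1−0.557) = 1.2573. LR = 0.97/0.23 = 4.2174.
Prior odds = 1.2573/4.2174 = 0.2981, so P(S) = 0.2981/(1+0.2981) ≈ 0.23.

P(S) = 0.23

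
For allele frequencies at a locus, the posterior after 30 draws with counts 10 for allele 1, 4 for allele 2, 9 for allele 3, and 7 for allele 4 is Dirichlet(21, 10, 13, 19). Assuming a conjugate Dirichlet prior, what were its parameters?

Dirichlet(11, 6, 4, 12)

For a Dirichlet(α) prior with multinomial counts c, the posterior is Dirichlet(α + c) componentwise.
Subtract each count from the matching posterior parameter: 21−10=11, 10−4=6, 13−9=4, 19−7=12.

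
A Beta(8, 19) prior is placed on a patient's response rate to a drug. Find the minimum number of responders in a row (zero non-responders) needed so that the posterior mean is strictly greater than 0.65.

k = 28

After k responders and 0 non-responders the posterior is Beta(8+k, 19), with mean (8+k)/(8+19+k).
Set (8+k)/(27+k) > 0.65 and solve: k > (0.65·27 − 8)/(1 − 0.65) = 27.286.
The smallest integer exceeding 27.286 is 28.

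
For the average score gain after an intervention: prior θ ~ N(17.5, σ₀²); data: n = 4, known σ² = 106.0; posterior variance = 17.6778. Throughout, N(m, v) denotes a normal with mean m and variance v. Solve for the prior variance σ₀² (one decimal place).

σ₀² = 53.1

Posterior precision equals prior precision plus data precision: 1/σ_n² = 1/σ₀² + n/σ².
So 1/σ₀² = 1/17.6778 − 4/106.0 = 0.056568 − 0.037736 = 0.018832.
Hence σ₀² = 1/0.018832 ≈ 53.1.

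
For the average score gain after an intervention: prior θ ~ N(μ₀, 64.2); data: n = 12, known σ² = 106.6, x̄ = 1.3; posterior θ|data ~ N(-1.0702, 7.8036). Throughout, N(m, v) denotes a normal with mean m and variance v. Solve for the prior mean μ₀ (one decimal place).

μ₀ = -18.2

With known observation variance, the Normal–Normal posterior has precision τ_n = τ₀ + n/σ² and mean μ_n = (τ₀μ₀ + (n/σ²)x̄)/τ_n.
Here τ₀ = 1/64.2 = 0.015576 and τ_data = 12/106.6 = 0.112570, so τ_n = 0.128146.
Rearranging for μ₀: μ₀ = (μ_n·τ_n − τ_data·x̄)/τ₀ = (-1.0702·0.128146 − 0.112570·1.3) / 0.015576 = -0.283483/0.015576 ≈ -18.2.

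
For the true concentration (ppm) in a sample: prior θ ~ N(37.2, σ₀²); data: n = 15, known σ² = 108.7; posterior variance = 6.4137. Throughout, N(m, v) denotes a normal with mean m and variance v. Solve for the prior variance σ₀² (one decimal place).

σ₀² = 55.8

Posterior precision equals prior precision plus data precision: 1/σ_n² = 1/σ₀² + n/σ².
So 1/σ₀² = 1/6.4137 − 15/108.7 = 0.155916 − 0.137994 = 0.017922.
Hence σ₀² = 1/0.017922 ≈ 55.8.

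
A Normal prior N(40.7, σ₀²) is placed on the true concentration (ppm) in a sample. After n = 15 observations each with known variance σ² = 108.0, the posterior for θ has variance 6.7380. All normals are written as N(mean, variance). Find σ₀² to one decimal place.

σ₀² = 105.0

Posterior precision equals prior precision plus data precision: 1/σ_n² = 1/σ₀² + n/σ².
So 1/σ₀² = 1/6.7380 − 15/108.0 = 0.148412 − 0.138889 = 0.009523.
Hence σ₀² = 1/0.009523 ≈ 105.0.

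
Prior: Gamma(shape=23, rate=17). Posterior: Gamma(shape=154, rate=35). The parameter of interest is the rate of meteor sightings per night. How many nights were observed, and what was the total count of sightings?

Gamma–Poisson conjugacy: posterior shape = α + Σxᵢ, posterior rate = β + n.
Matching: Σxᵢ = 154 − 23 = 131 and n = 35 − 17 = 18.

n = 18 nights with total 131 sightings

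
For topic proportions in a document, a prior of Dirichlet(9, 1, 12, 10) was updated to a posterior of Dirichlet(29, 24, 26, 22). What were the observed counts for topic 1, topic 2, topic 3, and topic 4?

For a Dirichlet(α) prior with multinomial counts c, the posterior is Dirichlet(α + c) componentwise.
Counts are posterior − prior componentwise: 29−9=20, 24−1=23, 26−12=14, 22−10=12.

counts (20, 23, 14, 12)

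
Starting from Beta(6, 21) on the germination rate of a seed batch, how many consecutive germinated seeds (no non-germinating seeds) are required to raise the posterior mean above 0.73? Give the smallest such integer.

k = 51

After k germinated seeds and 0 non-germinating seeds the posterior is Beta(6+k, 21), with mean (6+k)/(6+21+k).
Set (6+k)/(27+k) > 0.73 and solve: k > (0.73·27 − 6)/(1 − 0.73) = 50.778.
The smallest integer exceeding 50.778 is 51.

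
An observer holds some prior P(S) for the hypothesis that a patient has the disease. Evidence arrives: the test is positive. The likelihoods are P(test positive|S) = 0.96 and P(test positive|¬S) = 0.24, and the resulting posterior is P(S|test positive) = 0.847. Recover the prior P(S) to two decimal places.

In odds form, posterior odds = prior odds × likelihood ratio, so prior odds = posterior odds ÷ LR.
Posterior odds = 0.847/(1−0.847) = 5.5359. LR = 0.96/0.24 = 4.0000.
Prior odds = 5.5359/4.0000 = 1.3840, so P(S) = 1.3840/(1+1.3840) ≈ 0.58.

P(S) = 0.58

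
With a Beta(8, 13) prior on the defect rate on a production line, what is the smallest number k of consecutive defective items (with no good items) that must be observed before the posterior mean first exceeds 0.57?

k = 10

After k defective items and 0 good items the posterior is Beta(8+k, 13), with mean (8+k)/(8+13+k).
Set (8+k)/(21+k) > 0.57 and solve: k > (0.57·21 − 8)/(1 − 0.57) = 9.233.
The smallest integer exceeding 9.233 is 10, and checking k=10: (18)/(31) = 0.5806 > 0.57.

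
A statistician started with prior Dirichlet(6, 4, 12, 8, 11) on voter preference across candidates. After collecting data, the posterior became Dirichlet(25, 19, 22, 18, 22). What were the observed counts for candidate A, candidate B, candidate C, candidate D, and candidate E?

For a Dirichlet(α) prior with multinomial counts c, the posterior is Dirichlet(α + c) componentwise.
Counts are posterior − prior componentwise: 25−6=19, 19−4=15, 22−12=10, 18−8=10, 22−11=11.

counts (19, 15, 10, 10, 11)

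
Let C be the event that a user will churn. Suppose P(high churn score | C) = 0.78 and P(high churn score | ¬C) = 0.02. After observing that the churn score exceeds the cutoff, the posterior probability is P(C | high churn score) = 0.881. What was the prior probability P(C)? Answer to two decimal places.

P(C) = 0.16

In odds form, posterior odds = prior odds × likelihood ratio, so prior odds = posterior odds ÷ LR.
Posterior odds = 0.881/(1−0.881) = 7.4034. LR = 0.78/0.02 = 39.0000.
Prior odds = 7.4034/39.0000 = 0.1898, so P(C) = 0.1898/(1+0.1898) ≈ 0.16.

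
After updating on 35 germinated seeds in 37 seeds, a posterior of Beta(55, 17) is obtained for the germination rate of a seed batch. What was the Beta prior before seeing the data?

Under Beta–binomial conjugacy the posterior parameters are (α+s, β+f).
Subtract the data counts: 55−35=20, 17−2=15.

Beta(20, 15)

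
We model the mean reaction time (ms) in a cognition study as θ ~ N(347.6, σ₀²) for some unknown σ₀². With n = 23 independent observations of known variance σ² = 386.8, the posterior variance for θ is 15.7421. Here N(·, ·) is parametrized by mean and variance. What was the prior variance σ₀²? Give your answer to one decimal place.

σ₀² = 246.2

Posterior precision equals prior precision plus data precision: 1/σ_n² = 1/σ₀² + n/σ².
So 1/σ₀² = 1/15.7421 − 23/386.8 = 0.063524 − 0.059462 = 0.004062.
Hence σ₀² = 1/0.004062 ≈ 246.2.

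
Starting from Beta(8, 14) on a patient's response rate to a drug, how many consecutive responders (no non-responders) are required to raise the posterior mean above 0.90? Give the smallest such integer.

k = 119

After k responders and 0 non-responders the posterior is Beta(8+k, 14), with mean (8+k)/(8+14+k).
Set (8+k)/(22+k) > 0.90 and solve: k > (0.90·22 − 8)/(1 − 0.90) = 118.000.
The smallest integer exceeding 118.000 is 119.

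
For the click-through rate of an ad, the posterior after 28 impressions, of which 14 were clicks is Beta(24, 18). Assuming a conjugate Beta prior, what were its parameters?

Beta(10, 4)

A Beta(a, b) prior with s successes and f failures in binomial data gives a Beta(a+s, b+f) posterior.
Subtract the data counts: 24−14=10, 18−14=4.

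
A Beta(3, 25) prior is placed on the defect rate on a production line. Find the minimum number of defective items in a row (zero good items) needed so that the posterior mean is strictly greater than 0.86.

k = 151

After k defective items and 0 good items the posterior is Beta(3+k, 25), with mean (3+k)/(3+25+k).
Set (3+k)/(28+k) > 0.86 and solve: k > (0.86·28 − 3)/(1 − 0.86) = 150.571.
The smallest integer exceeding 150.571 is 151, and checking k=151: (154)/(179) = 0.8603 > 0.86.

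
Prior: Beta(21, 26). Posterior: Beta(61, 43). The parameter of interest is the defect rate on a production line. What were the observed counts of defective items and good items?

40 defective items and 17 good items

A Beta(α, β) prior with s successes and f failures in binomial data gives a Beta(α+s, β+f) posterior.
Match parameters: s=61−21=40, f=43−26=17.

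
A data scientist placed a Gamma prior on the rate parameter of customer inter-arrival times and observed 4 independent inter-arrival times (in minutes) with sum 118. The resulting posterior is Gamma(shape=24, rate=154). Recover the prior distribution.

Gamma(shape=20, rate=36)

Gamma–exponential conjugacy: posterior shape = α + n, posterior rate = β + Σtᵢ.
So α = 24 − 4 = 20 and β = 154 − 118 = 36.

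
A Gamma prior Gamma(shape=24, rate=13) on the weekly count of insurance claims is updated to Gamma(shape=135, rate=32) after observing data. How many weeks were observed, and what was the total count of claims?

n = 19 weeks with total 111 claims

A Gamma(α, β) prior (rate parametrization) on a Poisson rate with n observations summing to S gives posterior Gamma(α+S, β+n).
Matching: Σxᵢ = 135 − 24 = 111 and n = 32 − 13 = 19.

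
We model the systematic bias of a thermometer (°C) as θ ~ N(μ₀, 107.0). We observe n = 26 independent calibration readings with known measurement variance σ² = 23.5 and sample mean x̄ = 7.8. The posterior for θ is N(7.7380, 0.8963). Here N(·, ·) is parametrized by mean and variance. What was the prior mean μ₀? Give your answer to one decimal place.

μ₀ = 0.4

The posterior mean is a precision-weighted average: μ_n = (τ₀μ₀ + τ_data·x̄)/(τ₀+τ_data), with τ₀=1/σ₀² and τ_data=n/σ².
Here τ₀ = 1/107.0 = 0.009346 and τ_data = 26/23.5 = 1.106383, so τ_n = 1.115729.
Rearranging for μ₀: μ₀ = (μ_n·τ_n − τ_data·x̄)/τ₀ = (7.7380·1.115729 − 1.106383·7.8) / 0.009346 = 0.003724/0.009346 ≈ 0.4.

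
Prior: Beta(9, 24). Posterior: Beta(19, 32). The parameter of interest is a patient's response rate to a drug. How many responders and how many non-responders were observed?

10 responders and 8 non-responders

Beta is conjugate to the binomial likelihood: posterior = Beta(a+s, b+f).
Match parameters: s=19−9=10, f=32−24=8.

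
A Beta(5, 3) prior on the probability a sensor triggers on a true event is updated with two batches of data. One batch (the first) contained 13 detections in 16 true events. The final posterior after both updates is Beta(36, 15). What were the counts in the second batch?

Sequential conjugate updates are equivalent to a single update on the pooled data, so total successes = posterior α − prior α and total failures = posterior β − prior β.
Total across both batches: 36−5=31 detections, 15−3=12 misses.
Subtract the first batch: 31−13=18 detections and 12−3=9 misses.

18 detections and 9 misses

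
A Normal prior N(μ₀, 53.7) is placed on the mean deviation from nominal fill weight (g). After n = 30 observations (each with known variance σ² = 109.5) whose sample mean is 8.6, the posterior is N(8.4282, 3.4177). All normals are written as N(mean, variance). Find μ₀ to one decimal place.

The posterior mean is a precision-weighted average: μ_n = (τ₀μ₀ + τ_data·x̄)/(τ₀+τ_data), with τ₀=1/σ₀² and τ_data=n/σ².
Here τ₀ = 1/53.7 = 0.018622 and τ_data = 30/109.5 = 0.273973, so τ_n = 0.292595.
Rearranging for μ₀: μ₀ = (μ_n·τ_n − τ_data·x̄)/τ₀ = (8.4282·0.292595 − 0.273973·8.6) / 0.018622 = 0.109881/0.018622 ≈ 5.9.

μ₀ = 5.9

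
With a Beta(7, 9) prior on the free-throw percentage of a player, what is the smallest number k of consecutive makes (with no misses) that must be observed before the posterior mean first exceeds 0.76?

k = 22

After k makes and 0 misses the posterior is Beta(7+k, 9), with mean (7+k)/(7+9+k).
Set (7+k)/(16+k) > 0.76 and solve: k > (0.76·16 − 7)/(1 − 0.76) = 21.500.
The smallest integer exceeding 21.500 is 22.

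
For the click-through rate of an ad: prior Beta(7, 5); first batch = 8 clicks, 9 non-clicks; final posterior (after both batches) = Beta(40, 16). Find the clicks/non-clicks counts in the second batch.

Sequential conjugate updates are equivalent to a single update on the pooled data, so total successes = posterior α − prior α and total failures = posterior β − prior β.
Total across both batches: 40−7=33 clicks, 16−5=11 non-clicks.
Subtract the first batch: 33−8=25 clicks and 11−9=2 non-clicks.

25 clicks and 2 non-clicks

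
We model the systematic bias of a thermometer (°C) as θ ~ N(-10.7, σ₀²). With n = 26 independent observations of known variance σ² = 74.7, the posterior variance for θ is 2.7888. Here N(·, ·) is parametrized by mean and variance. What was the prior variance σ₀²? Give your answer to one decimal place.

σ₀² = 95.1

Posterior precision equals prior precision plus data precision: 1/σ_n² = 1/σ₀² + n/σ².
So 1/σ₀² = 1/2.7888 − 26/74.7 = 0.358577 − 0.348059 = 0.010518.
Hence σ₀² = 1/0.010518 ≈ 95.1.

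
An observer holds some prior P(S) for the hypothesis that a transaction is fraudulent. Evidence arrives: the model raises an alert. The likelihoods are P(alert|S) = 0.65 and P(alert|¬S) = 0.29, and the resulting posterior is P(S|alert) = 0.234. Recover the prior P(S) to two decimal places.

P(S) = 0.12

In odds form, posterior odds = prior odds × likelihood ratio, so prior odds = posterior odds ÷ LR.
Posterior odds = 0.234/(1−0.234) = 0.3055. LR = 0.65/0.29 = 2.2414.
Prior odds = 0.3055/2.2414 = 0.1363, so P(S) = 0.1363/(1+0.1363) ≈ 0.12.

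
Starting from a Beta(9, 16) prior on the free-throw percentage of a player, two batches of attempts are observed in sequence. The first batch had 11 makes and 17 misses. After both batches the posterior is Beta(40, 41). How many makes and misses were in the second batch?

Sequential conjugate updates are equivalent to a single update on the pooled data, so total successes = posterior α − prior α and total failures = posterior β − prior β.
Total across both batches: 40−9=31 makes, 41−16=25 misses.
Subtract the first batch: 31−11=20 makes and 25−17=8 misses.

20 makes and 8 misses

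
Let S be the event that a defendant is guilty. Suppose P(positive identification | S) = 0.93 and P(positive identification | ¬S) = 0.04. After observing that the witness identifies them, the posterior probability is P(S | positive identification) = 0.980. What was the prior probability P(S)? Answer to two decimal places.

In odds form, posterior odds = prior odds × likelihood ratio, so prior odds = posterior odds ÷ LR.
Posterior odds = 0.980/(1−0.980) = 49.0000. LR = 0.93/0.04 = 23.2500.
Prior odds = 49.0000/23.2500 = 2.1075, so P(S) = 2.1075/(1+2.1075) ≈ 0.68.

P(S) = 0.68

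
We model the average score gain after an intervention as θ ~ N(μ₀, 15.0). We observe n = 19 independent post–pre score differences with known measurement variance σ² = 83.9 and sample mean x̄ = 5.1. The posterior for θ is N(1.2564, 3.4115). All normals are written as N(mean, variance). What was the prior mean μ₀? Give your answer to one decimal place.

μ₀ = -11.8

The posterior mean is a precision-weighted average: μ_n = (τ₀μ₀ + τ_data·x̄)/(τ₀+τ_data), with τ₀=1/σ₀² and τ_data=n/σ².
Here τ₀ = 1/15.0 = 0.066667 and τ_data = 19/83.9 = 0.226460, so τ_n = 0.293127.
Rearranging for μ₀: μ₀ = (μ_n·τ_n − τ_data·x̄)/τ₀ = (1.2564·0.293127 − 0.226460·5.1) / 0.066667 = -0.786661/0.066667 ≈ -11.8.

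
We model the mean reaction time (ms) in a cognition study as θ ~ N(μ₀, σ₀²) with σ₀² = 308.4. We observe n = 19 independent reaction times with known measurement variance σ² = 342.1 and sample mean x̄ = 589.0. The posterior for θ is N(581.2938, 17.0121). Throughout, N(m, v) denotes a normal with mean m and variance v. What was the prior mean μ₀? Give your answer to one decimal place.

μ₀ = 449.3

With known observation variance, the Normal–Normal posterior has precision τ_n = τ₀ + n/σ² and mean μ_n = (τ₀μ₀ + (n/σ²)x̄)/τ_n.
Here τ₀ = 1/308.4 = 0.003243 and τ_data = 19/342.1 = 0.055539, so τ_n = 0.058782.
Rearranging for μ₀: μ₀ = (μ_n·τ_n − τ_data·x̄)/τ₀ = (581.2938·0.058782 − 0.055539·589.0) / 0.003243 = 1.457141/0.003243 ≈ 449.3.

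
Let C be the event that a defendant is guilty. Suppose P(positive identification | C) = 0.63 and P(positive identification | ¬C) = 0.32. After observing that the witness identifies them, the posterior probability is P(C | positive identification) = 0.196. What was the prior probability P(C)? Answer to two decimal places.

P(C) = 0.11

Bayes' rule in odds form gives O(C|E) = O(C)·[P(E|C)/P(E|¬C)], hence O(C) = O(C|E)/LR.
Posterior odds = 0.196/(1−0.196) = 0.2438. LR = 0.63/0.32 = 1.9688.
Prior odds = 0.2438/1.9688 = 0.1238, so P(C) = 0.1238/(1+0.1238) ≈ 0.11.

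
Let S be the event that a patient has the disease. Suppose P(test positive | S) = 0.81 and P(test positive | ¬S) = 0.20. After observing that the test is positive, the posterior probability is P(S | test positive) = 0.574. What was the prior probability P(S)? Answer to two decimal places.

In odds form, posterior odds = prior odds × likelihood ratio, so prior odds = posterior odds ÷ LR.
Posterior odds = 0.574/(1−0.574) = 1.3474. LR = 0.81/0.20 = 4.0500.
Prior odds = 1.3474/4.0500 = 0.3327, so P(S) = 0.3327/(1+0.3327) ≈ 0.25.

P(S) = 0.25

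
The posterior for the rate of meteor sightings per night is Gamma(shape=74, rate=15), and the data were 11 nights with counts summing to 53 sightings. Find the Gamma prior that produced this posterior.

Gamma–Poisson conjugacy: posterior shape = α + Σxᵢ, posterior rate = β + n.
So α = 74 − 53 = 21 and β = 15 − 11 = 4.

Gamma(shape=21, rate=4)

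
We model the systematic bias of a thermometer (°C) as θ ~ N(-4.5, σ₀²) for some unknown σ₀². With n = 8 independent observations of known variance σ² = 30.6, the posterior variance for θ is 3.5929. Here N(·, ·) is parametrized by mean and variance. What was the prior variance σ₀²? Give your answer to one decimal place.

For the Normal–Normal model with known σ², precisions add: τ_n = τ₀ + n/σ².
So 1/σ₀² = 1/3.5929 − 8/30.6 = 0.278327 − 0.261438 = 0.016889.
Hence σ₀² = 1/0.016889 ≈ 59.2.

σ₀² = 59.2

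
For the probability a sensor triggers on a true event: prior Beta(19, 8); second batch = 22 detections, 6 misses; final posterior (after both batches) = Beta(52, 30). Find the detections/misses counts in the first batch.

11 detections and 16 misses

Because Beta–binomial updating is additive in the counts, the combined data contributed (α_post−α_prior, β_post−β_prior) successes and failures.
Total across both batches: 52−19=33 detections, 30−8=22 misses.
Subtract the second batch: 33−22=11 detections and 22−6=16 misses.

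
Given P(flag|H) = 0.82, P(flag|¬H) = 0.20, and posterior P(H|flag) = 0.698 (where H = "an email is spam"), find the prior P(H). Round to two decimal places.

In odds form, posterior odds = prior odds × likelihood ratio, so prior odds = posterior odds ÷ LR.
Posterior odds = 0.698/(1−0.698) = 2.3113. LR = 0.82/0.20 = 4.1000.
Prior odds = 2.3113/4.1000 = 0.5637, so P(H) = 0.5637/(1+0.5637) ≈ 0.36.

P(H) = 0.36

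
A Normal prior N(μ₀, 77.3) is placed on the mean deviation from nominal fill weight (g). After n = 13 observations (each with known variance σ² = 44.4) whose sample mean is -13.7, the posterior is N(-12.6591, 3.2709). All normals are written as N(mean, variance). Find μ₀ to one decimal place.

With known observation variance, the Normal–Normal posterior has precision τ_n = τ₀ + n/σ² and mean μ_n = (τ₀μ₀ + (n/σ²)x̄)/τ_n.
Here τ₀ = 1/77.3 = 0.012937 and τ_data = 13/44.4 = 0.292793, so τ_n = 0.305730.
Rearranging for μ₀: μ₀ = (μ_n·τ_n − τ_data·x̄)/τ₀ = (-12.6591·0.305730 − 0.292793·-13.7) / 0.012937 = 0.140997/0.012937 ≈ 10.9.

μ₀ = 10.9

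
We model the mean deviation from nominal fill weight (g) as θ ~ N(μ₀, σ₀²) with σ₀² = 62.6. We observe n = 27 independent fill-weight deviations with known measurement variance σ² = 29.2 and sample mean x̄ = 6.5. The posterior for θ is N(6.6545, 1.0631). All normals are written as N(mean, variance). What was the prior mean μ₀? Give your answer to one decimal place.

μ₀ = 15.6

The posterior mean is a precision-weighted average: μ_n = (τ₀μ₀ + τ_data·x̄)/(τ₀+τ_data), with τ₀=1/σ₀² and τ_data=n/σ².
Here τ₀ = 1/62.6 = 0.015974 and τ_data = 27/29.2 = 0.924658, so τ_n = 0.940632.
Rearranging for μ₀: μ₀ = (μ_n·τ_n − τ_data·x̄)/τ₀ = (6.6545·0.940632 − 0.924658·6.5) / 0.015974 = 0.249159/0.015974 ≈ 15.6.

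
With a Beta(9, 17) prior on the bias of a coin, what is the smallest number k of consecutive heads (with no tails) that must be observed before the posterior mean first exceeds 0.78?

k = 52

After k heads and 0 tails the posterior is Beta(9+k, 17), with mean (9+k)/(9+17+k).
Set (9+k)/(26+k) > 0.78 and solve: k > (0.78·26 − 9)/(1 − 0.78) = 51.273.
The smallest integer exceeding 51.273 is 52.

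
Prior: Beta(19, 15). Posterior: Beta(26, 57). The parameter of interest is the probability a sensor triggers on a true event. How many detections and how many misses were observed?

Under Beta–binomial conjugacy the posterior parameters are (a+s, b+f).
So s = 26 − 19 = 7 and f = 57 − 15 = 42.

7 detections and 42 misses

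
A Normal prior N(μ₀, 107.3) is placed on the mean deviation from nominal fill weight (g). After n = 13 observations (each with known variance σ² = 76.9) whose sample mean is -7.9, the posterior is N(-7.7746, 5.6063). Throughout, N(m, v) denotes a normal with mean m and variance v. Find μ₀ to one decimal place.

The posterior mean is a precision-weighted average: μ_n = (τ₀μ₀ + τ_data·x̄)/(τ₀+τ_data), with τ₀=1/σ₀² and τ_data=n/σ².
Here τ₀ = 1/107.3 = 0.009320 and τ_data = 13/76.9 = 0.169051, so τ_n = 0.178371.
Rearranging for μ₀: μ₀ = (μ_n·τ_n − τ_data·x̄)/τ₀ = (-7.7746·0.178371 − 0.169051·-7.9) / 0.009320 = -0.051260/0.009320 ≈ -5.5.

μ₀ = -5.5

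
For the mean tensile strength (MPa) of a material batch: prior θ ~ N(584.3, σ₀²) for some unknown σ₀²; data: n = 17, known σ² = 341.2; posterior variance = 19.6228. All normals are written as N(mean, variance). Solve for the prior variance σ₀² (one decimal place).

Posterior precision equals prior precision plus data precision: 1/σ_n² = 1/σ₀² + n/σ².
So 1/σ₀² = 1/19.6228 − 17/341.2 = 0.050961 − 0.049824 = 0.001137.
Hence σ₀² = 1/0.001137 ≈ 879.5.

σ₀² = 879.5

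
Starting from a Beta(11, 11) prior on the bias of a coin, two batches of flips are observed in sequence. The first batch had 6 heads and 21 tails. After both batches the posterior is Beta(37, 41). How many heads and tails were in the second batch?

Sequential conjugate updates are equivalent to a single update on the pooled data, so total successes = posterior α − prior α and total failures = posterior β − prior β.
Total across both batches: 37−11=26 heads, 41−11=30 tails.
Subtract the first batch: 26−6=20 heads and 30−21=9 tails.

20 heads and 9 tails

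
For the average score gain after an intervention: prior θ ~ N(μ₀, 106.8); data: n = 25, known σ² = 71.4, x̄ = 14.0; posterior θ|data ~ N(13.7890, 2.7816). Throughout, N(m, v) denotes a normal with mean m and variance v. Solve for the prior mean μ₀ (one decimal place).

μ₀ = 5.9

The posterior mean is a precision-weighted average: μ_n = (τ₀μ₀ + τ_data·x̄)/(τ₀+τ_data), with τ₀=1/σ₀² and τ_data=n/σ².
Here τ₀ = 1/106.8 = 0.009363 and τ_data = 25/71.4 = 0.350140, so τ_n = 0.359503.
Rearranging for μ₀: μ₀ = (μ_n·τ_n − τ_data·x̄)/τ₀ = (13.7890·0.359503 − 0.350140·14.0) / 0.009363 = 0.055227/0.009363 ≈ 5.9.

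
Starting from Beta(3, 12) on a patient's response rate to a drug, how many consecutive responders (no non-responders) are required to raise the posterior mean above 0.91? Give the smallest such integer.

k = 119

After k responders and 0 non-responders the posterior is Beta(3+k, 12), with mean (3+k)/(3+12+k).
Set (3+k)/(15+k) > 0.91 and solve: k > (0.91·15 − 3)/(1 − 0.91) = 118.333.
The smallest integer exceeding 118.333 is 119, and checking k=119: (122)/(134) = 0.9104 > 0.91.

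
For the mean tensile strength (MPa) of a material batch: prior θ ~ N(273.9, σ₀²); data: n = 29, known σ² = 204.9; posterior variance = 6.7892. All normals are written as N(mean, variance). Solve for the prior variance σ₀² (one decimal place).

For the Normal–Normal model with known σ², precisions add: τ_n = τ₀ + n/σ².
So 1/σ₀² = 1/6.7892 − 29/204.9 = 0.147293 − 0.141532 = 0.005761.
Hence σ₀² = 1/0.005761 ≈ 173.6.

σ₀² = 173.6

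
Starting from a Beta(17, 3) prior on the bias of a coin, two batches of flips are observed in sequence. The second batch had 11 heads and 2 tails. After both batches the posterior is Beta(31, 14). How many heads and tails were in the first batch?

Because Beta–binomial updating is additive in the counts, the combined data contributed (α_post−α_prior, β_post−β_prior) successes and failures.
Total across both batches: 31−17=14 heads, 14−3=11 tails.
Subtract the second batch: 14−11=3 heads and 11−2=9 tails.

3 heads and 9 tails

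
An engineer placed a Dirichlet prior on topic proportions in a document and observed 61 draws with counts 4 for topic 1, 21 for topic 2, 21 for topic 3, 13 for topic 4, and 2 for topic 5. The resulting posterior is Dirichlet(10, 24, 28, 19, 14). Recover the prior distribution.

For a Dirichlet(α) prior with multinomial counts c, the posterior is Dirichlet(α + c) componentwise.
Subtract each count from the matching posterior parameter: 10−4=6, 24−21=3, 28−21=7, 19−13=6, 14−2=12.

Dirichlet(6, 3, 7, 6, 12)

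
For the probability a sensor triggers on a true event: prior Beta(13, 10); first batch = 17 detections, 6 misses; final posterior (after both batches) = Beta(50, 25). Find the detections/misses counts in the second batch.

20 detections and 9 misses

Sequential conjugate updates are equivalent to a single update on the pooled data, so total successes = posterior α − prior α and total failures = posterior β − prior β.
Total across both batches: 50−13=37 detections, 25−10=15 misses.
Subtract the first batch: 37−17=20 detections and 15−6=9 misses.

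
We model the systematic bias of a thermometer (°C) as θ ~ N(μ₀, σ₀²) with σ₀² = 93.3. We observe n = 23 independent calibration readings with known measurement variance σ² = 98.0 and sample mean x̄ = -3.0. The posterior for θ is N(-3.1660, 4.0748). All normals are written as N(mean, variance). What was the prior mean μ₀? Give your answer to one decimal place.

The posterior mean is a precision-weighted average: μ_n = (τ₀μ₀ + τ_data·x̄)/(τ₀+τ_data), with τ₀=1/σ₀² and τ_data=n/σ².
Here τ₀ = 1/93.3 = 0.010718 and τ_data = 23/98.0 = 0.234694, so τ_n = 0.245412.
Rearranging for μ₀: μ₀ = (μ_n·τ_n − τ_data·x̄)/τ₀ = (-3.1660·0.245412 − 0.234694·-3.0) / 0.010718 = -0.072892/0.010718 ≈ -6.8.

μ₀ = -6.8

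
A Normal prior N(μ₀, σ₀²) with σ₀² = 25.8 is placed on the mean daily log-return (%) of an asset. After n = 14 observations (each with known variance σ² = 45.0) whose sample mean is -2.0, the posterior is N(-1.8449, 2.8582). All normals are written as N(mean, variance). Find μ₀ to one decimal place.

With known observation variance, the Normal–Normal posterior has precision τ_n = τ₀ + n/σ² and mean μ_n = (τ₀μ₀ + (n/σ²)x̄)/τ_n.
Here τ₀ = 1/25.8 = 0.038760 and τ_data = 14/45.0 = 0.311111, so τ_n = 0.349871.
Rearranging for μ₀: μ₀ = (μ_n·τ_n − τ_data·x̄)/τ₀ = (-1.8449·0.349871 − 0.311111·-2.0) / 0.038760 = -0.023255/0.038760 ≈ -0.6.

μ₀ = -0.6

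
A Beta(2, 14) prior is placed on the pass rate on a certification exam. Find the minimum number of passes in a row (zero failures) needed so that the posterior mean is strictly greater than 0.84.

k = 72

After k passes and 0 failures the posterior is Beta(2+k, 14), with mean (2+k)/(2+14+k).
Set (2+k)/(16+k) > 0.84 and solve: k > (0.84·16 − 2)/(1 − 0.84) = 71.500.
The smallest integer exceeding 71.500 is 72.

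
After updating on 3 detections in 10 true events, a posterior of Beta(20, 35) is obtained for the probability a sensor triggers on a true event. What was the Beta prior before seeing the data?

A Beta(a, b) prior with s successes and f failures in binomial data gives a Beta(a+s, b+f) posterior.
So a = 20 − 3 = 17 and b = 35 − 7 = 28.

Beta(17, 28)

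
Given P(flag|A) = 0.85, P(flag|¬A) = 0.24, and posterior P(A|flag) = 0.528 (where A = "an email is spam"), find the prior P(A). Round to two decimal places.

P(A) = 0.24

Bayes' rule in odds form gives O(A|E) = O(A)·[P(E|A)/P(E|¬A)], hence O(A) = O(A|E)/LR.
Posterior odds = 0.528/(1−0.528) = 1.1186. LR = 0.85/0.24 = 3.5417.
Prior odds = 1.1186/3.5417 = 0.3158, so P(A) = 0.3158/(1+0.3158) ≈ 0.24.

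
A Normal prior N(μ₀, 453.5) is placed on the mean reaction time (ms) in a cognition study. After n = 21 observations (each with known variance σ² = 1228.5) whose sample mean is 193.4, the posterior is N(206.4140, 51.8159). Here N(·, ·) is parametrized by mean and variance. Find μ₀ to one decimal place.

The posterior mean is a precision-weighted average: μ_n = (τ₀μ₀ + τ_data·x̄)/(τ₀+τ_data), with τ₀=1/σ₀² and τ_data=n/σ².
Here τ₀ = 1/453.5 = 0.002205 and τ_data = 21/1228.5 = 0.017094, so τ_n = 0.019299.
Rearranging for μ₀: μ₀ = (μ_n·τ_n − τ_data·x̄)/τ₀ = (206.4140·0.019299 − 0.017094·193.4) / 0.002205 = 0.677604/0.002205 ≈ 307.3.

μ₀ = 307.3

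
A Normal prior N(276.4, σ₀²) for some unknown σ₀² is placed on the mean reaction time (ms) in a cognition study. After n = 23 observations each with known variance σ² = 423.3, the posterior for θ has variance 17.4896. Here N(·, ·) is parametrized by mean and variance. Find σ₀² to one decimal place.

For the Normal–Normal model with known σ², precisions add: τ_n = τ₀ + n/σ².
So 1/σ₀² = 1/17.4896 − 23/423.3 = 0.057177 − 0.054335 = 0.002842.
Hence σ₀² = 1/0.002842 ≈ 351.9.

σ₀² = 351.9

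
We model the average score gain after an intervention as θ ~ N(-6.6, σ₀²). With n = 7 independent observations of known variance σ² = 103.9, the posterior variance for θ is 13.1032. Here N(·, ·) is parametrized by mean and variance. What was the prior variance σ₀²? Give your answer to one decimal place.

σ₀² = 111.8

For the Normal–Normal model with known σ², precisions add: τ_n = τ₀ + n/σ².
So 1/σ₀² = 1/13.1032 − 7/103.9 = 0.076317 − 0.067372 = 0.008945.
Hence σ₀² = 1/0.008945 ≈ 111.8.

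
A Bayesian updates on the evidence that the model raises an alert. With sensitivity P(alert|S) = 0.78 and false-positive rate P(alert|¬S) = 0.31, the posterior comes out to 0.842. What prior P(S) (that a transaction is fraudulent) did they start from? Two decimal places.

P(S) = 0.68

Bayes' rule in odds form gives O(S|E) = O(S)·[P(E|S)/P(E|¬S)], hence O(S) = O(S|E)/LR.
Posterior odds = 0.842/(1−0.842) = 5.3291. LR = 0.78/0.31 = 2.5161.
Prior odds = 5.3291/2.5161 = 2.1180, so P(S) = 2.1180/(1+2.1180) ≈ 0.68.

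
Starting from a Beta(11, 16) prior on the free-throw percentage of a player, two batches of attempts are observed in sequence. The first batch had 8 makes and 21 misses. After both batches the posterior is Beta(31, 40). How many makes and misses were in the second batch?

12 makes and 3 misses

Sequential conjugate updates are equivalent to a single update on the pooled data, so total successes = posterior α − prior α and total failures = posterior β − prior β.
Total across both batches: 31−11=20 makes, 40−16=24 misses.
Subtract the first batch: 20−8=12 makes and 24−21=3 misses.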